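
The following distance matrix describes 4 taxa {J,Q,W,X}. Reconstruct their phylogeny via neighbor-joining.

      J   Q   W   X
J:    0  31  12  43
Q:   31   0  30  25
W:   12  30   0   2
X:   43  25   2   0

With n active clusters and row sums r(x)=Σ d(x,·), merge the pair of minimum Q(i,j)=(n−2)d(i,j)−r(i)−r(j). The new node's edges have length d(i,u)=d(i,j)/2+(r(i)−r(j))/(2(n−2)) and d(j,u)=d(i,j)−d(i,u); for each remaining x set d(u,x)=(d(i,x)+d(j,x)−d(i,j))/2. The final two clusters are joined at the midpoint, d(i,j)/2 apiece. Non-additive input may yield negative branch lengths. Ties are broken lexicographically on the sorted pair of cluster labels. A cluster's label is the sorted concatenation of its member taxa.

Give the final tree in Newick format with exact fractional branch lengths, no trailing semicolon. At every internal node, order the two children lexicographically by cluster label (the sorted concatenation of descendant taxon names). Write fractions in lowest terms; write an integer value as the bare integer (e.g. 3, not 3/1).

iteration 1: select J,Q (d=31, Q=-110); attach at lengths (31/2, 31/2); label the merged cluster JQ
  updated: d(JQ,W)=11/2, d(JQ,X)=37/2
iteration 2: select JQ,W (d=11/2, Q=-26); attach at lengths (11, -11/2); label the merged cluster JQW
  updated: d(JQW,X)=15/2
iteration 3: select JQW,X (d=15/2); attach at lengths (15/4, 15/4); label the merged cluster JQWX
final tree: (((J:31/2,Q:31/2):11,W:-11/2):15/4,X:15/4)
total length: 44

(((J:31/2,Q:31/2):11,W:-11/2):15/4,X:15/4)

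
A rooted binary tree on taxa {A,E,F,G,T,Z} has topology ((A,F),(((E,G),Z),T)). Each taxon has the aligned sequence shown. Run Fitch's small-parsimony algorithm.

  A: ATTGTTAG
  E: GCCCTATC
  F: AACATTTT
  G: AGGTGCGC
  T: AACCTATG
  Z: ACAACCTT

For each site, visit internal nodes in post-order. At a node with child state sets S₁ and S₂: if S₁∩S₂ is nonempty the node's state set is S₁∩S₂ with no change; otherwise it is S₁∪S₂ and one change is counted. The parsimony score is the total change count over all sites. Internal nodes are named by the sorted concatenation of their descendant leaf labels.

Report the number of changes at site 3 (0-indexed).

AF@0: {A} ∩ {A} = {A} (intersection, +0)
EG@0: {G} ∪ {A} = {A,G} (union, +1)
EGZ@0: {A,G} ∩ {A} = {A} (intersection, +0)
EGTZ@0: {A} ∩ {A} = {A} (intersection, +0)
AEFGTZ@0: {A} ∩ {A} = {A} (intersection, +0)
AF@1: {T} ∪ {A} = {A,T} (union, +1)
EG@1: {C} ∪ {G} = {C,G} (union, +1)
EGZ@1: {C,G} ∩ {C} = {C} (intersection, +0)
EGTZ@1: {C} ∪ {A} = {A,C} (union, +1)
AEFGTZ@1: {A,T} ∩ {A,C} = {A} (intersection, +0)
AF@2: {T} ∪ {C} = {C,T} (union, +1)
EG@2: {C} ∪ {G} = {C,G} (union, +1)
EGZ@2: {C,G} ∪ {A} = {A,C,G} (union, +1)
EGTZ@2: {A,C,G} ∩ {C} = {C} (intersection, +0)
AEFGTZ@2: {C,T} ∩ {C} = {C} (intersection, +0)
AF@3: {G} ∪ {A} = {A,G} (union, +1)
EG@3: {C} ∪ {T} = {C,T} (union, +1)
EGZ@3: {C,T} ∪ {A} = {A,C,T} (union, +1)
EGTZ@3: {A,C,T} ∩ {C} = {C} (intersection, +0)
AEFGTZ@3: {A,G} ∪ {C} = {A,C,G} (union, +1)
AF@4: {T} ∩ {T} = {T} (intersection, +0)
EG@4: {T} ∪ {G} = {G,T} (union, +1)
EGZ@4: {G,T} ∪ {C} = {C,G,T} (union, +1)
EGTZ@4: {C,G,T} ∩ {T} = {T} (intersection, +0)
AEFGTZ@4: {T} ∩ {T} = {T} (intersection, +0)
AF@5: {T} ∩ {T} = {T} (intersection, +0)
EG@5: {A} ∪ {C} = {A,C} (union, +1)
EGZ@5: {A,C} ∩ {C} = {C} (intersection, +0)
EGTZ@5: {C} ∪ {A} = {A,C} (union, +1)
AEFGTZ@5: {T} ∪ {A,C} = {A,C,T} (union, +1)
AF@6: {A} ∪ {T} = {A,T} (union, +1)
EG@6: {T} ∪ {G} = {G,T} (union, +1)
EGZ@6: {G,T} ∩ {T} = {T} (intersection, +0)
EGTZ@6: {T} ∩ {T} = {T} (intersection, +0)
AEFGTZ@6: {A,T} ∩ {T} = {T} (intersection, +0)
AF@7: {G} ∪ {T} = {G,T} (union, +1)
EG@7: {C} ∩ {C} = {C} (intersection, +0)
EGZ@7: {C} ∪ {T} = {C,T} (union, +1)
EGTZ@7: {C,T} ∪ {G} = {C,G,T} (union, +1)
AEFGTZ@7: {G,T} ∩ {C,G,T} = {G,T} (intersection, +0)
per-site changes: [1, 3, 3, 4, 2, 3, 2, 3]; total = 21

4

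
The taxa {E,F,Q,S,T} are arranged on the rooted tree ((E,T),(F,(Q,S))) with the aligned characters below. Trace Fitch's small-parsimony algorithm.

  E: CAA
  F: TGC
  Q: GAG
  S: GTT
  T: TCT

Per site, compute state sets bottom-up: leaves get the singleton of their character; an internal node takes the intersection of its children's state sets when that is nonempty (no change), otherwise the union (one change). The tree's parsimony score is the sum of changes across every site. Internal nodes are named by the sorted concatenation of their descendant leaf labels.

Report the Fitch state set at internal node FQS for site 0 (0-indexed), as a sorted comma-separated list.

site 0, node ET: E={C} ∪ T={T} → {C,T} (+1)
site 0, node QS: Q={G} ∩ S={G} → {G} (+0)
site 0, node FQS: F={T} ∪ QS={G} → {G,T} (+1)
site 0, node EFQST: ET={C,T} ∩ FQS={G,T} → {T} (+0)
site 1, node ET: E={A} ∪ T={C} → {A,C} (+1)
site 1, node QS: Q={A} ∪ S={T} → {A,T} (+1)
site 1, node FQS: F={G} ∪ QS={A,T} → {A,G,T} (+1)
site 1, node EFQST: ET={A,C} ∩ FQS={A,G,T} → {A} (+0)
site 2, node ET: E={A} ∪ T={T} → {A,T} (+1)
site 2, node QS: Q={G} ∪ S={T} → {G,T} (+1)
site 2, node FQS: F={C} ∪ QS={G,T} → {C,G,T} (+1)
site 2, node EFQST: ET={A,T} ∩ FQS={C,G,T} → {T} (+0)
per-site changes: [2, 3, 3]; total = 8

G,T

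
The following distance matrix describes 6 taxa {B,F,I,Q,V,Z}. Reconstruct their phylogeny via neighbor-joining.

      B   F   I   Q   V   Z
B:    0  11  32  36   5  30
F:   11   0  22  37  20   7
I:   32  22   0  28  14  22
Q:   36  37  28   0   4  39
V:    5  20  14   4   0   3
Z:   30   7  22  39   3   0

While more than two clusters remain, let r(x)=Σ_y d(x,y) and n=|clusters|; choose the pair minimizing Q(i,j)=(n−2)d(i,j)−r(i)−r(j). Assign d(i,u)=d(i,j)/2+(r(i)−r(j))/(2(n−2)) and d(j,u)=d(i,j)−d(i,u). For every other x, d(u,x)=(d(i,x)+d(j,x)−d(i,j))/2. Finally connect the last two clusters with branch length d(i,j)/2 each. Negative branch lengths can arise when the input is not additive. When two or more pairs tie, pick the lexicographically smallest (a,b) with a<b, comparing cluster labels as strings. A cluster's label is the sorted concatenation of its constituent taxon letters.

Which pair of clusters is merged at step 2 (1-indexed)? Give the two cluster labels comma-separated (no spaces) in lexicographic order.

B,F

iteration 1: select Q,V (d=4, Q=-174); attach at lengths (57/4, -41/4); label the merged cluster QV
  updated: d(B,QV)=37/2, d(F,QV)=53/2, d(I,QV)=19, d(QV,Z)=19
iteration 2: select B,F (d=11, Q=-125); attach at lengths (29/3, 4/3); label the merged cluster BF
  updated: d(BF,I)=43/2, d(BF,QV)=17, d(BF,Z)=13
iteration 3: select BF,Z (d=13, Q=-159/2); attach at lengths (47/8, 57/8); label the merged cluster BFZ
  updated: d(BFZ,I)=61/4, d(BFZ,QV)=23/2
iteration 4: select BFZ,I (d=61/4, Q=-183/4); attach at lengths (31/8, 91/8); label the merged cluster BFIZ
  updated: d(BFIZ,QV)=61/8
iteration 5: select BFIZ,QV (d=61/8); attach at lengths (61/16, 61/16); label the merged cluster BFIQVZ
final tree: ((((B:29/3,F:4/3):47/8,Z:57/8):31/8,I:91/8):61/16,(Q:57/4,V:-41/4):61/16)
total length: 407/8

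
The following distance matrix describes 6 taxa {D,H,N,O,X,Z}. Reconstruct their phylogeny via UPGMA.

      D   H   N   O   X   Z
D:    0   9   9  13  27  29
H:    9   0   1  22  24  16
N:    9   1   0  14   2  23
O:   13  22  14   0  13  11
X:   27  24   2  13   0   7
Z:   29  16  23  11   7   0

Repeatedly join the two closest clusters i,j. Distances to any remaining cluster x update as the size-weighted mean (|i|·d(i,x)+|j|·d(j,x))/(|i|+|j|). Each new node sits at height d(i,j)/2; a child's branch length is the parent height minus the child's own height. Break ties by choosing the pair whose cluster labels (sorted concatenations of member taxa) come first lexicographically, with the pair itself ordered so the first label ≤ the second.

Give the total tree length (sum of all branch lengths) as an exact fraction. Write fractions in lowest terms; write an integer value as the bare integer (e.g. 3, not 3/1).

601/18

step 1: merge (H,N) at d=1; branch lengths H→1/2, N→1/2; new cluster HN
  updated: d(D,HN)=9, d(HN,O)=18, d(HN,X)=13, d(HN,Z)=39/2
step 2: merge (X,Z) at d=7; branch lengths X→7/2, Z→7/2; new cluster XZ
  updated: d(D,XZ)=28, d(HN,XZ)=65/4, d(O,XZ)=12
step 3: merge (D,HN) at d=9; branch lengths D→9/2, HN→4; new cluster DHN
  updated: d(DHN,O)=49/3, d(DHN,XZ)=121/6
step 4: merge (O,XZ) at d=12; branch lengths O→6, XZ→5/2; new cluster OXZ
  updated: d(DHN,OXZ)=170/9
step 5: merge (DHN,OXZ) at d=170/9; branch lengths DHN→89/18, OXZ→31/9; new cluster DHNOXZ
final tree: ((D:9/2,(H:1/2,N:1/2):4):89/18,(O:6,(X:7/2,Z:7/2):5/2):31/9)
total length: 601/18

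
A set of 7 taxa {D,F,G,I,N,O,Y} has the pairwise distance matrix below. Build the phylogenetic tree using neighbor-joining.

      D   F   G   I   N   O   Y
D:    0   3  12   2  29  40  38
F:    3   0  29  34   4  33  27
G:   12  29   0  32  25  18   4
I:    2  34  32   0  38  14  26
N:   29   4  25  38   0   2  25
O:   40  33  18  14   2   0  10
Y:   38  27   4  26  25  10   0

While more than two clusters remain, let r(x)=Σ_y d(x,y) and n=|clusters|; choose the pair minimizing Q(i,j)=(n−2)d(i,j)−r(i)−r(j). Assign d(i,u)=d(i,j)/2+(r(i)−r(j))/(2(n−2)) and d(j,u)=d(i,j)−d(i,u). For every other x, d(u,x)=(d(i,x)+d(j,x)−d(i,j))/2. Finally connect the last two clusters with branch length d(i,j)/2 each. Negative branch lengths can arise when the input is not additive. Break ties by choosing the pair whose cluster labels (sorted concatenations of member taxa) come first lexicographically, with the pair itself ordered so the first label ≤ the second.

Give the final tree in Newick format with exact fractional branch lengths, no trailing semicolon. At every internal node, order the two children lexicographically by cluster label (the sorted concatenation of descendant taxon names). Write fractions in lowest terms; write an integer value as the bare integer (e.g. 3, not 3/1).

1. join D+I (d=2, Q=-260) ⇒ DI; edges |D|=-6/5, |I|=16/5
  updated: d(DI,F)=35/2, d(DI,G)=21, d(DI,N)=65/2, d(DI,O)=26, d(DI,Y)=31
2. join F+N (d=4, Q=-183) ⇒ FN; edges |F|=19/4, |N|=-3/4
  updated: d(DI,FN)=23, d(FN,G)=25, d(FN,O)=31/2, d(FN,Y)=24
3. join G+Y (d=4, Q=-125) ⇒ GY; edges |G|=11/6, |Y|=13/6
  updated: d(DI,GY)=24, d(FN,GY)=45/2, d(GY,O)=12
4. join DI+FN (d=23, Q=-88) ⇒ DFIN; edges |DI|=29/2, |FN|=17/2
  updated: d(DFIN,GY)=47/4, d(DFIN,O)=37/4
5. join DFIN+GY (d=47/4, Q=-33) ⇒ DFGINY; edges |DFIN|=9/2, |GY|=29/4
  updated: d(DFGINY,O)=19/4
6. join DFGINY+O (d=19/4) ⇒ DFGINOY; edges |DFGINY|=19/8, |O|=19/8
final tree: ((((D:-6/5,I:16/5):29/2,(F:19/4,N:-3/4):17/2):9/2,(G:11/6,Y:13/6):29/4):19/8,O:19/8)
total length: 99/2

((((D:-6/5,I:16/5):29/2,(F:19/4,N:-3/4):17/2):9/2,(G:11/6,Y:13/6):29/4):19/8,O:19/8)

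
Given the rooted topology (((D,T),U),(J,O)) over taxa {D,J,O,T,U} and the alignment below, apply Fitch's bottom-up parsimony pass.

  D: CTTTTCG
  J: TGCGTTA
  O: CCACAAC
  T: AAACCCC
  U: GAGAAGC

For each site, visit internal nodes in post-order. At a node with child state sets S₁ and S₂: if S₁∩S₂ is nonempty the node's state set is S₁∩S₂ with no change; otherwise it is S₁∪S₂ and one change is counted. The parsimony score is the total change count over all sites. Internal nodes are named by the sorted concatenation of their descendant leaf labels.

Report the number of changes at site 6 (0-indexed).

[col 0] DT: children D:{C}, T:{A} ∪→ {A,C}; cost 1
[col 0] DTU: children DT:{A,C}, U:{G} ∪→ {A,C,G}; cost 1
[col 0] JO: children J:{T}, O:{C} ∪→ {C,T}; cost 1
[col 0] DJOTU: children DTU:{A,C,G}, JO:{C,T} ∩→ {C}; cost 0
[col 1] DT: children D:{T}, T:{A} ∪→ {A,T}; cost 1
[col 1] DTU: children DT:{A,T}, U:{A} ∩→ {A}; cost 0
[col 1] JO: children J:{G}, O:{C} ∪→ {C,G}; cost 1
[col 1] DJOTU: children DTU:{A}, JO:{C,G} ∪→ {A,C,G}; cost 1
[col 2] DT: children D:{T}, T:{A} ∪→ {A,T}; cost 1
[col 2] DTU: children DT:{A,T}, U:{G} ∪→ {A,G,T}; cost 1
[col 2] JO: children J:{C}, O:{A} ∪→ {A,C}; cost 1
[col 2] DJOTU: children DTU:{A,G,T}, JO:{A,C} ∩→ {A}; cost 0
[col 3] DT: children D:{T}, T:{C} ∪→ {C,T}; cost 1
[col 3] DTU: children DT:{C,T}, U:{A} ∪→ {A,C,T}; cost 1
[col 3] JO: children J:{G}, O:{C} ∪→ {C,G}; cost 1
[col 3] DJOTU: children DTU:{A,C,T}, JO:{C,G} ∩→ {C}; cost 0
[col 4] DT: children D:{T}, T:{C} ∪→ {C,T}; cost 1
[col 4] DTU: children DT:{C,T}, U:{A} ∪→ {A,C,T}; cost 1
[col 4] JO: children J:{T}, O:{A} ∪→ {A,T}; cost 1
[col 4] DJOTU: children DTU:{A,C,T}, JO:{A,T} ∩→ {A,T}; cost 0
[col 5] DT: children D:{C}, T:{C} ∩→ {C}; cost 0
[col 5] DTU: children DT:{C}, U:{G} ∪→ {C,G}; cost 1
[col 5] JO: children J:{T}, O:{A} ∪→ {A,T}; cost 1
[col 5] DJOTU: children DTU:{C,G}, JO:{A,T} ∪→ {A,C,G,T}; cost 1
[col 6] DT: children D:{G}, T:{C} ∪→ {C,G}; cost 1
[col 6] DTU: children DT:{C,G}, U:{C} ∩→ {C}; cost 0
[col 6] JO: children J:{A}, O:{C} ∪→ {A,C}; cost 1
[col 6] DJOTU: children DTU:{C}, JO:{A,C} ∩→ {C}; cost 0
per-site changes: [3, 3, 3, 3, 3, 3, 2]; total = 20

2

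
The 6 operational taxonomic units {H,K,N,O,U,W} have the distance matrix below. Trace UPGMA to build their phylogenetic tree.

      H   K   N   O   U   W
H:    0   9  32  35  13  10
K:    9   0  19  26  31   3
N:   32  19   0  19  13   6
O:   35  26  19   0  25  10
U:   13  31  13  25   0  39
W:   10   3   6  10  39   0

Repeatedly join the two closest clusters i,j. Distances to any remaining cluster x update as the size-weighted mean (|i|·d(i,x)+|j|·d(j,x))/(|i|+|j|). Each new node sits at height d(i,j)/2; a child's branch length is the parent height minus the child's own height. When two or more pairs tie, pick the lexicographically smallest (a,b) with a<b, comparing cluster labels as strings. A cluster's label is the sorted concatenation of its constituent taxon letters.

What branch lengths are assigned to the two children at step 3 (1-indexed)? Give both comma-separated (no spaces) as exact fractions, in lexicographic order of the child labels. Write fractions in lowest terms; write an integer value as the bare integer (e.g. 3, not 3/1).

13/2,13/2

iteration 1: select K,W (d=3); attach at lengths (3/2, 3/2); label the merged cluster KW
  updated: d(H,KW)=19/2, d(KW,N)=25/2, d(KW,O)=18, d(KW,U)=35
iteration 2: select H,KW (d=19/2); attach at lengths (19/4, 13/4); label the merged cluster HKW
  updated: d(HKW,N)=19, d(HKW,O)=71/3, d(HKW,U)=83/3
iteration 3: select N,U (d=13); attach at lengths (13/2, 13/2); label the merged cluster NU
  updated: d(HKW,NU)=70/3, d(NU,O)=22
iteration 4: select NU,O (d=22); attach at lengths (9/2, 11); label the merged cluster NOU
  updated: d(HKW,NOU)=211/9
iteration 5: select HKW,NOU (d=211/9); attach at lengths (251/36, 13/18); label the merged cluster HKNOUW
final tree: ((H:19/4,(K:3/2,W:3/2):13/4):251/36,((N:13/2,U:13/2):9/2,O:11):13/18)
total length: 1699/36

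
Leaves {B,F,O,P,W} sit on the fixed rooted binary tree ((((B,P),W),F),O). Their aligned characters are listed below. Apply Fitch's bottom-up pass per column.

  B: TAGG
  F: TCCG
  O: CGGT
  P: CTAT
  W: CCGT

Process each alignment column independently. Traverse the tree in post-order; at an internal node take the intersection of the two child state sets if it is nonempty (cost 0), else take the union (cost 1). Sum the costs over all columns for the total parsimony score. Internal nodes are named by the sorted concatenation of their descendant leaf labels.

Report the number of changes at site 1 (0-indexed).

3

BP@0: {T} ∪ {C} = {C,T} (union, +1)
BPW@0: {C,T} ∩ {C} = {C} (intersection, +0)
BFPW@0: {C} ∪ {T} = {C,T} (union, +1)
BFOPW@0: {C,T} ∩ {C} = {C} (intersection, +0)
BP@1: {A} ∪ {T} = {A,T} (union, +1)
BPW@1: {A,T} ∪ {C} = {A,C,T} (union, +1)
BFPW@1: {A,C,T} ∩ {C} = {C} (intersection, +0)
BFOPW@1: {C} ∪ {G} = {C,G} (union, +1)
BP@2: {G} ∪ {A} = {A,G} (union, +1)
BPW@2: {A,G} ∩ {G} = {G} (intersection, +0)
BFPW@2: {G} ∪ {C} = {C,G} (union, +1)
BFOPW@2: {C,G} ∩ {G} = {G} (intersection, +0)
BP@3: {G} ∪ {T} = {G,T} (union, +1)
BPW@3: {G,T} ∩ {T} = {T} (intersection, +0)
BFPW@3: {T} ∪ {G} = {G,T} (union, +1)
BFOPW@3: {G,T} ∩ {T} = {T} (intersection, +0)
per-site changes: [2, 3, 2, 2]; total = 9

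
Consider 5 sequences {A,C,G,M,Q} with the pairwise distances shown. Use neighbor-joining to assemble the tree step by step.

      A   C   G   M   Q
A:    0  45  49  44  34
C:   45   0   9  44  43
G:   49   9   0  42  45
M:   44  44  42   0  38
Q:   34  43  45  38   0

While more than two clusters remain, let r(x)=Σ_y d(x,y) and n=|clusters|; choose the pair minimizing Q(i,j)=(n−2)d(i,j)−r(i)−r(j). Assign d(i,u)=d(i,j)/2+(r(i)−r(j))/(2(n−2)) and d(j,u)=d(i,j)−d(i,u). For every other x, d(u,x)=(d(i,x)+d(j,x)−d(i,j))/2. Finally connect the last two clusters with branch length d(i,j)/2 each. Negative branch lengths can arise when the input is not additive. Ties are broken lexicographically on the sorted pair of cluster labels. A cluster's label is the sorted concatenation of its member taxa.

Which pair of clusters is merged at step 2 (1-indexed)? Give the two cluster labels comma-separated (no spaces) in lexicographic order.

1. join C+G (d=9, Q=-259) ⇒ CG; edges |C|=23/6, |G|=31/6
  updated: d(A,CG)=85/2, d(CG,M)=77/2, d(CG,Q)=79/2
2. join A+Q (d=34, Q=-164) ⇒ AQ; edges |A|=77/4, |Q|=59/4
  updated: d(AQ,CG)=24, d(AQ,M)=24
3. join AQ+CG (d=24, Q=-173/2) ⇒ ACGQ; edges |AQ|=19/4, |CG|=77/4
  updated: d(ACGQ,M)=77/4
4. join ACGQ+M (d=77/4) ⇒ ACGMQ; edges |ACGQ|=77/8, |M|=77/8
final tree: (((A:77/4,Q:59/4):19/4,(C:23/6,G:31/6):77/4):77/8,M:77/8)
total length: 345/4

A,Q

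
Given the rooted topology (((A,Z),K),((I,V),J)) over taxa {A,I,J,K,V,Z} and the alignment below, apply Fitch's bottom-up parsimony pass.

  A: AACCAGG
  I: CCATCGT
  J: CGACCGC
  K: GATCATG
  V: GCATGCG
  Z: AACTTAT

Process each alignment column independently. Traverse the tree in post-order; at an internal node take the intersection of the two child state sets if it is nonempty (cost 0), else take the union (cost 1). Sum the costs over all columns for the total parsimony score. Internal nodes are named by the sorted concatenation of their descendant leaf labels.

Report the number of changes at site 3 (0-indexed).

2

[col 0] AZ: children A:{A}, Z:{A} ∩→ {A}; cost 0
[col 0] AKZ: children AZ:{A}, K:{G} ∪→ {A,G}; cost 1
[col 0] IV: children I:{C}, V:{G} ∪→ {C,G}; cost 1
[col 0] IJV: children IV:{C,G}, J:{C} ∩→ {C}; cost 0
[col 0] AIJKVZ: children AKZ:{A,G}, IJV:{C} ∪→ {A,C,G}; cost 1
[col 1] AZ: children A:{A}, Z:{A} ∩→ {A}; cost 0
[col 1] AKZ: children AZ:{A}, K:{A} ∩→ {A}; cost 0
[col 1] IV: children I:{C}, V:{C} ∩→ {C}; cost 0
[col 1] IJV: children IV:{C}, J:{G} ∪→ {C,G}; cost 1
[col 1] AIJKVZ: children AKZ:{A}, IJV:{C,G} ∪→ {A,C,G}; cost 1
[col 2] AZ: children A:{C}, Z:{C} ∩→ {C}; cost 0
[col 2] AKZ: children AZ:{C}, K:{T} ∪→ {C,T}; cost 1
[col 2] IV: children I:{A}, V:{A} ∩→ {A}; cost 0
[col 2] IJV: children IV:{A}, J:{A} ∩→ {A}; cost 0
[col 2] AIJKVZ: children AKZ:{C,T}, IJV:{A} ∪→ {A,C,T}; cost 1
[col 3] AZ: children A:{C}, Z:{T} ∪→ {C,T}; cost 1
[col 3] AKZ: children AZ:{C,T}, K:{C} ∩→ {C}; cost 0
[col 3] IV: children I:{T}, V:{T} ∩→ {T}; cost 0
[col 3] IJV: children IV:{T}, J:{C} ∪→ {C,T}; cost 1
[col 3] AIJKVZ: children AKZ:{C}, IJV:{C,T} ∩→ {C}; cost 0
[col 4] AZ: children A:{A}, Z:{T} ∪→ {A,T}; cost 1
[col 4] AKZ: children AZ:{A,T}, K:{A} ∩→ {A}; cost 0
[col 4] IV: children I:{C}, V:{G} ∪→ {C,G}; cost 1
[col 4] IJV: children IV:{C,G}, J:{C} ∩→ {C}; cost 0
[col 4] AIJKVZ: children AKZ:{A}, IJV:{C} ∪→ {A,C}; cost 1
[col 5] AZ: children A:{G}, Z:{A} ∪→ {A,G}; cost 1
[col 5] AKZ: children AZ:{A,G}, K:{T} ∪→ {A,G,T}; cost 1
[col 5] IV: children I:{G}, V:{C} ∪→ {C,G}; cost 1
[col 5] IJV: children IV:{C,G}, J:{G} ∩→ {G}; cost 0
[col 5] AIJKVZ: children AKZ:{A,G,T}, IJV:{G} ∩→ {G}; cost 0
[col 6] AZ: children A:{G}, Z:{T} ∪→ {G,T}; cost 1
[col 6] AKZ: children AZ:{G,T}, K:{G} ∩→ {G}; cost 0
[col 6] IV: children I:{T}, V:{G} ∪→ {G,T}; cost 1
[col 6] IJV: children IV:{G,T}, J:{C} ∪→ {C,G,T}; cost 1
[col 6] AIJKVZ: children AKZ:{G}, IJV:{C,G,T} ∩→ {G}; cost 0
per-site changes: [3, 2, 2, 2, 3, 3, 3]; total = 18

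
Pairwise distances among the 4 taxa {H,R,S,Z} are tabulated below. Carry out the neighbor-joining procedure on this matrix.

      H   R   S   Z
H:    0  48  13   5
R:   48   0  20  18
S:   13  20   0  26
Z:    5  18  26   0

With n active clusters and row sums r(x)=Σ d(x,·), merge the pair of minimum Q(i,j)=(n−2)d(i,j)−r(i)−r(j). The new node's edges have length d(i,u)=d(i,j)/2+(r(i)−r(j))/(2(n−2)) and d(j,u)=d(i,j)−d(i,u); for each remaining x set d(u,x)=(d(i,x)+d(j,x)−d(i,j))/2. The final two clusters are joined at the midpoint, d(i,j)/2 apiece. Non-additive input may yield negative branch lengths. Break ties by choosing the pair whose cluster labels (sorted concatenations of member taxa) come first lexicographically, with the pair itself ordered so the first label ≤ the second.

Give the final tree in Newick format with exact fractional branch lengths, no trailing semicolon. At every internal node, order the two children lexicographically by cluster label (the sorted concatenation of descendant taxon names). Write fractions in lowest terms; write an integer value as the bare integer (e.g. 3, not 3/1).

1. join H+Z (d=5, Q=-105) ⇒ HZ; edges |H|=27/4, |Z|=-7/4
  updated: d(HZ,R)=61/2, d(HZ,S)=17
2. join HZ+R (d=61/2, Q=-135/2) ⇒ HRZ; edges |HZ|=55/4, |R|=67/4
  updated: d(HRZ,S)=13/4
3. join HRZ+S (d=13/4) ⇒ HRSZ; edges |HRZ|=13/8, |S|=13/8
final tree: (((H:27/4,Z:-7/4):55/4,R:67/4):13/8,S:13/8)
total length: 155/4

(((H:27/4,Z:-7/4):55/4,R:67/4):13/8,S:13/8)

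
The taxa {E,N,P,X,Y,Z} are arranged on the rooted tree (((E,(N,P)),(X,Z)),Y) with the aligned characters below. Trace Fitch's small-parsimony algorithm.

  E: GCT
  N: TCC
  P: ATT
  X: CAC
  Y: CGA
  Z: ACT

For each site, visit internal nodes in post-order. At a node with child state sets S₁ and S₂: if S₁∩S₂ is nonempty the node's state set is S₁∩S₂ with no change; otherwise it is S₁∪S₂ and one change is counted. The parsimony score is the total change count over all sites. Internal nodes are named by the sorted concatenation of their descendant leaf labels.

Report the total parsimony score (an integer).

10

NP@0: {T} ∪ {A} = {A,T} (union, +1)
ENP@0: {G} ∪ {A,T} = {A,G,T} (union, +1)
XZ@0: {C} ∪ {A} = {A,C} (union, +1)
ENPXZ@0: {A,G,T} ∩ {A,C} = {A} (intersection, +0)
ENPXYZ@0: {A} ∪ {C} = {A,C} (union, +1)
NP@1: {C} ∪ {T} = {C,T} (union, +1)
ENP@1: {C} ∩ {C,T} = {C} (intersection, +0)
XZ@1: {A} ∪ {C} = {A,C} (union, +1)
ENPXZ@1: {C} ∩ {A,C} = {C} (intersection, +0)
ENPXYZ@1: {C} ∪ {G} = {C,G} (union, +1)
NP@2: {C} ∪ {T} = {C,T} (union, +1)
ENP@2: {T} ∩ {C,T} = {T} (intersection, +0)
XZ@2: {C} ∪ {T} = {C,T} (union, +1)
ENPXZ@2: {T} ∩ {C,T} = {T} (intersection, +0)
ENPXYZ@2: {T} ∪ {A} = {A,T} (union, +1)
per-site changes: [4, 3, 3]; total = 10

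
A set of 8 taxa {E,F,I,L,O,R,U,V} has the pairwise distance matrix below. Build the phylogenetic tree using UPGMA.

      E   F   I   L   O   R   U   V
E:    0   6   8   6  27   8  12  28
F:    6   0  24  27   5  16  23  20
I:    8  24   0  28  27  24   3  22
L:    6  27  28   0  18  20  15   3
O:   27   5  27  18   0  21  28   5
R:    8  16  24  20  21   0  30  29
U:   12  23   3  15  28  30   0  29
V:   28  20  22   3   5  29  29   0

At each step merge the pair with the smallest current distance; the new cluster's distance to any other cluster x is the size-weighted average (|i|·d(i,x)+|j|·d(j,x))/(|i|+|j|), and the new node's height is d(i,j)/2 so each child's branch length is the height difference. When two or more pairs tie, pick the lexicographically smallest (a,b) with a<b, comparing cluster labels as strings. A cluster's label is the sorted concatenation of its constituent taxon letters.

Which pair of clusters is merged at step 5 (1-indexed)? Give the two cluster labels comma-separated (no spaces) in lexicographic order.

iteration 1: select I,U (d=3); attach at lengths (3/2, 3/2); label the merged cluster IU
  updated: d(E,IU)=10, d(F,IU)=47/2, d(IU,L)=43/2, d(IU,O)=55/2, d(IU,R)=27, d(IU,V)=51/2
iteration 2: select L,V (d=3); attach at lengths (3/2, 3/2); label the merged cluster LV
  updated: d(E,LV)=17, d(F,LV)=47/2, d(IU,LV)=47/2, d(LV,O)=23/2, d(LV,R)=49/2
iteration 3: select F,O (d=5); attach at lengths (5/2, 5/2); label the merged cluster FO
  updated: d(E,FO)=33/2, d(FO,IU)=51/2, d(FO,LV)=35/2, d(FO,R)=37/2
iteration 4: select E,R (d=8); attach at lengths (4, 4); label the merged cluster ER
  updated: d(ER,FO)=35/2, d(ER,IU)=37/2, d(ER,LV)=83/4
iteration 5: select ER,FO (d=35/2); attach at lengths (19/4, 25/4); label the merged cluster EFOR
  updated: d(EFOR,IU)=22, d(EFOR,LV)=153/8
iteration 6: select EFOR,LV (d=153/8); attach at lengths (13/16, 129/16); label the merged cluster EFLORV
  updated: d(EFLORV,IU)=45/2
iteration 7: select EFLORV,IU (d=45/2); attach at lengths (27/16, 39/4); label the merged cluster EFILORUV
final tree: ((((E:4,R:4):19/4,(F:5/2,O:5/2):25/4):13/16,(L:3/2,V:3/2):129/16):27/16,(I:3/2,U:3/2):39/4)
total length: 805/16

ER,FO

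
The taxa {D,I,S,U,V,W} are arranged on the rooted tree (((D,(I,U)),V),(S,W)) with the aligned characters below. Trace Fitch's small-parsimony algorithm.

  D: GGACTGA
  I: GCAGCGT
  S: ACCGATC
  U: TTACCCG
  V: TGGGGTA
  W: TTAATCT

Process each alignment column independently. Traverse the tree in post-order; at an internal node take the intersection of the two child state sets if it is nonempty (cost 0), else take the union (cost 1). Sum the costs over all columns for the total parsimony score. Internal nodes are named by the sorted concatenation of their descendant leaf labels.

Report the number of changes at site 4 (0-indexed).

IU@0: {G} ∪ {T} = {G,T} (union, +1)
DIU@0: {G} ∩ {G,T} = {G} (intersection, +0)
DIUV@0: {G} ∪ {T} = {G,T} (union, +1)
SW@0: {A} ∪ {T} = {A,T} (union, +1)
DISUVW@0: {G,T} ∩ {A,T} = {T} (intersection, +0)
IU@1: {C} ∪ {T} = {C,T} (union, +1)
DIU@1: {G} ∪ {C,T} = {C,G,T} (union, +1)
DIUV@1: {C,G,T} ∩ {G} = {G} (intersection, +0)
SW@1: {C} ∪ {T} = {C,T} (union, +1)
DISUVW@1: {G} ∪ {C,T} = {C,G,T} (union, +1)
IU@2: {A} ∩ {A} = {A} (intersection, +0)
DIU@2: {A} ∩ {A} = {A} (intersection, +0)
DIUV@2: {A} ∪ {G} = {A,G} (union, +1)
SW@2: {C} ∪ {A} = {A,C} (union, +1)
DISUVW@2: {A,G} ∩ {A,C} = {A} (intersection, +0)
IU@3: {G} ∪ {C} = {C,G} (union, +1)
DIU@3: {C} ∩ {C,G} = {C} (intersection, +0)
DIUV@3: {C} ∪ {G} = {C,G} (union, +1)
SW@3: {G} ∪ {A} = {A,G} (union, +1)
DISUVW@3: {C,G} ∩ {A,G} = {G} (intersection, +0)
IU@4: {C} ∩ {C} = {C} (intersection, +0)
DIU@4: {T} ∪ {C} = {C,T} (union, +1)
DIUV@4: {C,T} ∪ {G} = {C,G,T} (union, +1)
SW@4: {A} ∪ {T} = {A,T} (union, +1)
DISUVW@4: {C,G,T} ∩ {A,T} = {T} (intersection, +0)
IU@5: {G} ∪ {C} = {C,G} (union, +1)
DIU@5: {G} ∩ {C,G} = {G} (intersection, +0)
DIUV@5: {G} ∪ {T} = {G,T} (union, +1)
SW@5: {T} ∪ {C} = {C,T} (union, +1)
DISUVW@5: {G,T} ∩ {C,T} = {T} (intersection, +0)
IU@6: {T} ∪ {G} = {G,T} (union, +1)
DIU@6: {A} ∪ {G,T} = {A,G,T} (union, +1)
DIUV@6: {A,G,T} ∩ {A} = {A} (intersection, +0)
SW@6: {C} ∪ {T} = {C,T} (union, +1)
DISUVW@6: {A} ∪ {C,T} = {A,C,T} (union, +1)
per-site changes: [3, 4, 2, 3, 3, 3, 4]; total = 22

3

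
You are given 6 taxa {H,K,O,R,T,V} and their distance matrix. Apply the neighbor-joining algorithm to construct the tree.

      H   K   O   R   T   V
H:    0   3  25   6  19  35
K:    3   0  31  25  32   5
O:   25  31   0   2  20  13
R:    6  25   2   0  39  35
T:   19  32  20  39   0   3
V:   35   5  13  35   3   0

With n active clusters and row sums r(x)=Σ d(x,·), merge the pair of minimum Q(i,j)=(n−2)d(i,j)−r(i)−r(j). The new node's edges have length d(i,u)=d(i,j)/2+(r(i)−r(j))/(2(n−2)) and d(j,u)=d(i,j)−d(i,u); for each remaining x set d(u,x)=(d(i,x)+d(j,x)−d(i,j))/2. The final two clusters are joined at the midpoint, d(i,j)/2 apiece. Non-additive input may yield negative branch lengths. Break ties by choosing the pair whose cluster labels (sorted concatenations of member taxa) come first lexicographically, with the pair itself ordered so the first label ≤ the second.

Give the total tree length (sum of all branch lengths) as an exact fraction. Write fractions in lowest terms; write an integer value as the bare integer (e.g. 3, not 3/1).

317/8

iteration 1: select T,V (d=3, Q=-192); attach at lengths (17/4, -5/4); label the merged cluster TV
  updated: d(H,TV)=51/2, d(K,TV)=17, d(O,TV)=15, d(R,TV)=71/2
iteration 2: select O,R (d=2, Q=-271/2); attach at lengths (7/4, 1/4); label the merged cluster OR
  updated: d(H,OR)=29/2, d(K,OR)=27, d(OR,TV)=97/4
iteration 3: select H,K (d=3, Q=-84); attach at lengths (1/2, 5/2); label the merged cluster HK
  updated: d(HK,OR)=77/4, d(HK,TV)=79/4
iteration 4: select HK,OR (d=77/4, Q=-253/4); attach at lengths (59/8, 95/8); label the merged cluster HKOR
  updated: d(HKOR,TV)=99/8
iteration 5: select HKOR,TV (d=99/8); attach at lengths (99/16, 99/16); label the merged cluster HKORTV
final tree: (((H:1/2,K:5/2):59/8,(O:7/4,R:1/4):95/8):99/16,(T:17/4,V:-5/4):99/16)
total length: 317/8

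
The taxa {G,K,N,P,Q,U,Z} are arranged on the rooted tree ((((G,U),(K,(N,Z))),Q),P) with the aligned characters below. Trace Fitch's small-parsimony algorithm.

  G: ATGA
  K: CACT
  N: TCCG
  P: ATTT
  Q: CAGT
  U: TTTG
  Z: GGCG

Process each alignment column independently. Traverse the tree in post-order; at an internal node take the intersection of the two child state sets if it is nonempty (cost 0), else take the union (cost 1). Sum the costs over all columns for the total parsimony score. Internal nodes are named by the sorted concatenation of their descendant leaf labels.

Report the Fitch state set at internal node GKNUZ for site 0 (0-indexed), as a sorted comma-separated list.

T

site 0, node GU: G={A} ∪ U={T} → {A,T} (+1)
site 0, node NZ: N={T} ∪ Z={G} → {G,T} (+1)
site 0, node KNZ: K={C} ∪ NZ={G,T} → {C,G,T} (+1)
site 0, node GKNUZ: GU={A,T} ∩ KNZ={C,G,T} → {T} (+0)
site 0, node GKNQUZ: GKNUZ={T} ∪ Q={C} → {C,T} (+1)
site 0, node GKNPQUZ: GKNQUZ={C,T} ∪ P={A} → {A,C,T} (+1)
site 1, node GU: G={T} ∩ U={T} → {T} (+0)
site 1, node NZ: N={C} ∪ Z={G} → {C,G} (+1)
site 1, node KNZ: K={A} ∪ NZ={C,G} → {A,C,G} (+1)
site 1, node GKNUZ: GU={T} ∪ KNZ={A,C,G} → {A,C,G,T} (+1)
site 1, node GKNQUZ: GKNUZ={A,C,G,T} ∩ Q={A} → {A} (+0)
site 1, node GKNPQUZ: GKNQUZ={A} ∪ P={T} → {A,T} (+1)
site 2, node GU: G={G} ∪ U={T} → {G,T} (+1)
site 2, node NZ: N={C} ∩ Z={C} → {C} (+0)
site 2, node KNZ: K={C} ∩ NZ={C} → {C} (+0)
site 2, node GKNUZ: GU={G,T} ∪ KNZ={C} → {C,G,T} (+1)
site 2, node GKNQUZ: GKNUZ={C,G,T} ∩ Q={G} → {G} (+0)
site 2, node GKNPQUZ: GKNQUZ={G} ∪ P={T} → {G,T} (+1)
site 3, node GU: G={A} ∪ U={G} → {A,G} (+1)
site 3, node NZ: N={G} ∩ Z={G} → {G} (+0)
site 3, node KNZ: K={T} ∪ NZ={G} → {G,T} (+1)
site 3, node GKNUZ: GU={A,G} ∩ KNZ={G,T} → {G} (+0)
site 3, node GKNQUZ: GKNUZ={G} ∪ Q={T} → {G,T} (+1)
site 3, node GKNPQUZ: GKNQUZ={G,T} ∩ P={T} → {T} (+0)
per-site changes: [5, 4, 3, 3]; total = 15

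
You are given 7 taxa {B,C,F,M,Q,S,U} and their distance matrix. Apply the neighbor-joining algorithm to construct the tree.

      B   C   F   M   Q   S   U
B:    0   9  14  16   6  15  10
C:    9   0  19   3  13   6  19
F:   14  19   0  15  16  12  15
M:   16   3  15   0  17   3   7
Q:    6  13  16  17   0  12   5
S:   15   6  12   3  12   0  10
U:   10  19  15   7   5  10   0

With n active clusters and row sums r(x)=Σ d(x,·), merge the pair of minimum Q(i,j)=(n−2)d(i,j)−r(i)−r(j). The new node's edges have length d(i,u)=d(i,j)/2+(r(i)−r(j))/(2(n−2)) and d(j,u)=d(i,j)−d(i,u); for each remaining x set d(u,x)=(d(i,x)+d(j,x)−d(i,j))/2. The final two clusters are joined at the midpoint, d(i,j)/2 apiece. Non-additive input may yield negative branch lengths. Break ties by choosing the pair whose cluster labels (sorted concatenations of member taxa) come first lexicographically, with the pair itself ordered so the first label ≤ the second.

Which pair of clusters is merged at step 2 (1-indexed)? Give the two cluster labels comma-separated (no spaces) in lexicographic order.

CM,S

1. join C+M (d=3, Q=-115) ⇒ CM; edges |C|=23/10, |M|=7/10
  updated: d(B,CM)=11, d(CM,F)=31/2, d(CM,Q)=27/2, d(CM,S)=3, d(CM,U)=23/2
2. join CM+S (d=3, Q=-189/2) ⇒ CMS; edges |CM|=29/16, |S|=19/16
  updated: d(B,CMS)=23/2, d(CMS,F)=49/4, d(CMS,Q)=45/4, d(CMS,U)=37/4
3. join CMS+F (d=49/4, Q=-259/4) ⇒ CFMS; edges |CMS|=95/24, |F|=199/24
  updated: d(B,CFMS)=53/8, d(CFMS,Q)=15/2, d(CFMS,U)=6
4. join B+CFMS (d=53/8, Q=-59/2) ⇒ BCFMS; edges |B|=63/16, |CFMS|=43/16
  updated: d(BCFMS,Q)=55/16, d(BCFMS,U)=75/16
5. join BCFMS+Q (d=55/16, Q=-105/8) ⇒ BCFMQS; edges |BCFMS|=25/16, |Q|=15/8
  updated: d(BCFMQS,U)=25/8
6. join BCFMQS+U (d=25/8) ⇒ BCFMQSU; edges |BCFMQS|=25/16, |U|=25/16
final tree: (((B:63/16,(((C:23/10,M:7/10):29/16,S:19/16):95/24,F:199/24):43/16):25/16,Q:15/8):25/16,U:25/16)
total length: 503/16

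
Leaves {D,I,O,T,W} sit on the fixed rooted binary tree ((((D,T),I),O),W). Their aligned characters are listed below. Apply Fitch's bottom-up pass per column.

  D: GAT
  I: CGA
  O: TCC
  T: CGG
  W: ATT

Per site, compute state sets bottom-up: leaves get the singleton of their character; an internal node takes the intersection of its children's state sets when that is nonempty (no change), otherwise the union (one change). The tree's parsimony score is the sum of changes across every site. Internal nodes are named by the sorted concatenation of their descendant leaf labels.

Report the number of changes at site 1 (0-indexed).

DT@0: {G} ∪ {C} = {C,G} (union, +1)
DIT@0: {C,G} ∩ {C} = {C} (intersection, +0)
DIOT@0: {C} ∪ {T} = {C,T} (union, +1)
DIOTW@0: {C,T} ∪ {A} = {A,C,T} (union, +1)
DT@1: {A} ∪ {G} = {A,G} (union, +1)
DIT@1: {A,G} ∩ {G} = {G} (intersection, +0)
DIOT@1: {G} ∪ {C} = {C,G} (union, +1)
DIOTW@1: {C,G} ∪ {T} = {C,G,T} (union, +1)
DT@2: {T} ∪ {G} = {G,T} (union, +1)
DIT@2: {G,T} ∪ {A} = {A,G,T} (union, +1)
DIOT@2: {A,G,T} ∪ {C} = {A,C,G,T} (union, +1)
DIOTW@2: {A,C,G,T} ∩ {T} = {T} (intersection, +0)
per-site changes: [3, 3, 3]; total = 9

3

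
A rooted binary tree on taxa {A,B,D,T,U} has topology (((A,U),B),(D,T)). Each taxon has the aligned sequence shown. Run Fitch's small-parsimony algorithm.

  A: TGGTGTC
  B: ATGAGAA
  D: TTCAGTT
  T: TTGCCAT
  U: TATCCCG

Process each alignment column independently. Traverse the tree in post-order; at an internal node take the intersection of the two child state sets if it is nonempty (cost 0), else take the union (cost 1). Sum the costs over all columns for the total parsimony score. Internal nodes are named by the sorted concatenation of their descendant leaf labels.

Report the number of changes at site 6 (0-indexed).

3

[col 0] AU: children A:{T}, U:{T} ∩→ {T}; cost 0
[col 0] ABU: children AU:{T}, B:{A} ∪→ {A,T}; cost 1
[col 0] DT: children D:{T}, T:{T} ∩→ {T}; cost 0
[col 0] ABDTU: children ABU:{A,T}, DT:{T} ∩→ {T}; cost 0
[col 1] AU: children A:{G}, U:{A} ∪→ {A,G}; cost 1
[col 1] ABU: children AU:{A,G}, B:{T} ∪→ {A,G,T}; cost 1
[col 1] DT: children D:{T}, T:{T} ∩→ {T}; cost 0
[col 1] ABDTU: children ABU:{A,G,T}, DT:{T} ∩→ {T}; cost 0
[col 2] AU: children A:{G}, U:{T} ∪→ {G,T}; cost 1
[col 2] ABU: children AU:{G,T}, B:{G} ∩→ {G}; cost 0
[col 2] DT: children D:{C}, T:{G} ∪→ {C,G}; cost 1
[col 2] ABDTU: children ABU:{G}, DT:{C,G} ∩→ {G}; cost 0
[col 3] AU: children A:{T}, U:{C} ∪→ {C,T}; cost 1
[col 3] ABU: children AU:{C,T}, B:{A} ∪→ {A,C,T}; cost 1
[col 3] DT: children D:{A}, T:{C} ∪→ {A,C}; cost 1
[col 3] ABDTU: children ABU:{A,C,T}, DT:{A,C} ∩→ {A,C}; cost 0
[col 4] AU: children A:{G}, U:{C} ∪→ {C,G}; cost 1
[col 4] ABU: children AU:{C,G}, B:{G} ∩→ {G}; cost 0
[col 4] DT: children D:{G}, T:{C} ∪→ {C,G}; cost 1
[col 4] ABDTU: children ABU:{G}, DT:{C,G} ∩→ {G}; cost 0
[col 5] AU: children A:{T}, U:{C} ∪→ {C,T}; cost 1
[col 5] ABU: children AU:{C,T}, B:{A} ∪→ {A,C,T}; cost 1
[col 5] DT: children D:{T}, T:{A} ∪→ {A,T}; cost 1
[col 5] ABDTU: children ABU:{A,C,T}, DT:{A,T} ∩→ {A,T}; cost 0
[col 6] AU: children A:{C}, U:{G} ∪→ {C,G}; cost 1
[col 6] ABU: children AU:{C,G}, B:{A} ∪→ {A,C,G}; cost 1
[col 6] DT: children D:{T}, T:{T} ∩→ {T}; cost 0
[col 6] ABDTU: children ABU:{A,C,G}, DT:{T} ∪→ {A,C,G,T}; cost 1
per-site changes: [1, 2, 2, 3, 2, 3, 3]; total = 16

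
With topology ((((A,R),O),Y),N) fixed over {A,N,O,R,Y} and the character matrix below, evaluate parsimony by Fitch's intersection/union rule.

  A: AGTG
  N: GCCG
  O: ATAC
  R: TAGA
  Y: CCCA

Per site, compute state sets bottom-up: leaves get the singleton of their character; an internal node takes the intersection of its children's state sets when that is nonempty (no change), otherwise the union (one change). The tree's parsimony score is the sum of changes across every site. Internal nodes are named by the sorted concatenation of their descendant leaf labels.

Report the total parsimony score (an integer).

site 0, node AR: A={A} ∪ R={T} → {A,T} (+1)
site 0, node AOR: AR={A,T} ∩ O={A} → {A} (+0)
site 0, node AORY: AOR={A} ∪ Y={C} → {A,C} (+1)
site 0, node ANORY: AORY={A,C} ∪ N={G} → {A,C,G} (+1)
site 1, node AR: A={G} ∪ R={A} → {A,G} (+1)
site 1, node AOR: AR={A,G} ∪ O={T} → {A,G,T} (+1)
site 1, node AORY: AOR={A,G,T} ∪ Y={C} → {A,C,G,T} (+1)
site 1, node ANORY: AORY={A,C,G,T} ∩ N={C} → {C} (+0)
site 2, node AR: A={T} ∪ R={G} → {G,T} (+1)
site 2, node AOR: AR={G,T} ∪ O={A} → {A,G,T} (+1)
site 2, node AORY: AOR={A,G,T} ∪ Y={C} → {A,C,G,T} (+1)
site 2, node ANORY: AORY={A,C,G,T} ∩ N={C} → {C} (+0)
site 3, node AR: A={G} ∪ R={A} → {A,G} (+1)
site 3, node AOR: AR={A,G} ∪ O={C} → {A,C,G} (+1)
site 3, node AORY: AOR={A,C,G} ∩ Y={A} → {A} (+0)
site 3, node ANORY: AORY={A} ∪ N={G} → {A,G} (+1)
per-site changes: [3, 3, 3, 3]; total = 12

12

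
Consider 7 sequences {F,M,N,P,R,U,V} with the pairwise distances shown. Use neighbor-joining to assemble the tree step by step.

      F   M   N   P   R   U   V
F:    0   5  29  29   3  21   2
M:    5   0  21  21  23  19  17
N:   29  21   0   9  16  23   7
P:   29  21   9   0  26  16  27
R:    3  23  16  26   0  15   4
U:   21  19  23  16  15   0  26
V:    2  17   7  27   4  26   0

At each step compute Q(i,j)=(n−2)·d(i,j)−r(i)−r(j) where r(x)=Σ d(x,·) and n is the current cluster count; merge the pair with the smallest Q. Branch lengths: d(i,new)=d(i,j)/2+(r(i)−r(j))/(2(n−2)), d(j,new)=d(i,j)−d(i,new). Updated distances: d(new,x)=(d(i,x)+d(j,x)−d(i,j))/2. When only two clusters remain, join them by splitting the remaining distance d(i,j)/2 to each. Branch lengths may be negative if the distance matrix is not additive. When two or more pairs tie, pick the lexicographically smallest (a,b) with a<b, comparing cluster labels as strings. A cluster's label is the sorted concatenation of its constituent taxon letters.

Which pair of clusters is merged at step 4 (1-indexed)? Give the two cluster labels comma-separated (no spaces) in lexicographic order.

F,MNPU

iteration 1: select N,P (d=9, Q=-188); attach at lengths (11/5, 34/5); label the merged cluster NP
  updated: d(F,NP)=49/2, d(M,NP)=33/2, d(NP,R)=33/2, d(NP,U)=15, d(NP,V)=25/2
iteration 2: select NP,U (d=15, Q=-121); attach at lengths (49/8, 71/8); label the merged cluster NPU
  updated: d(F,NPU)=61/4, d(M,NPU)=41/4, d(NPU,R)=33/4, d(NPU,V)=47/4
iteration 3: select M,NPU (d=41/4, Q=-70); attach at lengths (27/4, 7/2); label the merged cluster MNPU
  updated: d(F,MNPU)=5, d(MNPU,R)=21/2, d(MNPU,V)=37/4
iteration 4: select F,MNPU (d=5, Q=-99/4); attach at lengths (-19/16, 99/16); label the merged cluster FMNPU
  updated: d(FMNPU,R)=17/4, d(FMNPU,V)=25/8
iteration 5: select FMNPU,R (d=17/4, Q=-91/8); attach at lengths (27/16, 41/16); label the merged cluster FMNPRU
  updated: d(FMNPRU,V)=23/16
iteration 6: select FMNPRU,V (d=23/16); attach at lengths (23/32, 23/32); label the merged cluster FMNPRUV
final tree: (((F:-19/16,(M:27/4,((N:11/5,P:34/5):49/8,U:71/8):7/2):99/16):27/16,R:41/16):23/32,V:23/32)
total length: 719/16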